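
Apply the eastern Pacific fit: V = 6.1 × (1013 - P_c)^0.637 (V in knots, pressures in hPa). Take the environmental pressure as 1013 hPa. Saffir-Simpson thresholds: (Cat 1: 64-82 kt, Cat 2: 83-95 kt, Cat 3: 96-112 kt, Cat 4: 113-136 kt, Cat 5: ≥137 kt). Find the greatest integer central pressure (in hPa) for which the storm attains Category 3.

Category 3 begins at V = 96 kt.
Required ΔP = (96/6.1)^(1/0.637) = 15.738^1.570 ≈ 75.69 hPa.
P_c ≤ 1013 − 75.69 = 937.31, so the highest integer P_c is 937 hPa.

937 hPa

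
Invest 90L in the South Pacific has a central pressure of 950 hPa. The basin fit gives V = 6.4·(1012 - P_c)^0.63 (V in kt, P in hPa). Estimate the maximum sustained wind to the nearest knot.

86 kt

ΔP = 1012 − 950 = 62 hPa.
62^0.63 ≈ 13.465.
V ≈ 6.4 × 13.465 ≈ 86.2 kt.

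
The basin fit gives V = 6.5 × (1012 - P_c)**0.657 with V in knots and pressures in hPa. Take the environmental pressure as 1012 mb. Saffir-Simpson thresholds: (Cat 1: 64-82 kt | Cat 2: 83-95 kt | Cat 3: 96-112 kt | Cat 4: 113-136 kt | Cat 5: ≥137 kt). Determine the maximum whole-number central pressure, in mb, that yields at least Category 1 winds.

979 mb

Category 1 begins at V = 64 kt.
Required ΔP = (64/6.5)^(1/0.657) = 9.846^1.522 ≈ 32.50 mb.
P_c ≤ 1012 − 32.50 = 979.50, so the highest integer P_c is 979 mb.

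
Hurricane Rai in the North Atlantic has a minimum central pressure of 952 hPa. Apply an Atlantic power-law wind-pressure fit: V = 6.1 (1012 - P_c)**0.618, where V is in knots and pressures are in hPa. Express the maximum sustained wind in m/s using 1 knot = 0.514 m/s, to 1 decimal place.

39.4 m/s

ΔP = 1012 − 952 = 60 hPa.
V ≈ 6.1 × 60^0.618 = 6.1 × 12.557 ≈ 76.600 kt.
76.600 × 0.514 ≈ 39.37 m/s → 39.4 m/s.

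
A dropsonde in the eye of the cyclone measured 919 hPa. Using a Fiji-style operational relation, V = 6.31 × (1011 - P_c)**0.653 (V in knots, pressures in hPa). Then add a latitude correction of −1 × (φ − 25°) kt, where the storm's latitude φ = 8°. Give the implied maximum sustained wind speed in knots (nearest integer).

138 kt

ΔP = 1011 − 919 = 92 hPa.
92^0.653 ≈ 19.158.
V ≈ 6.31 × 19.158 ≈ 120.9 kt.
Latitude correction: −1 × (8 − 25) = 17 kt.
Corrected V ≈ 137.9 kt → 138 kt.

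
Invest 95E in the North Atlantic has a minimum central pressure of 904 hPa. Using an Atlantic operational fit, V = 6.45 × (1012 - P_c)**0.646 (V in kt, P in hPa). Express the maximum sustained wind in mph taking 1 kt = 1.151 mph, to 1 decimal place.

ΔP = 1012 − 904 = 108 hPa.
V ≈ 6.45 × 108^0.646 = 6.45 × 20.587 ≈ 132.786 kt.
132.786 × 1.151 ≈ 152.84 mph → 152.8 mph.

152.8 mph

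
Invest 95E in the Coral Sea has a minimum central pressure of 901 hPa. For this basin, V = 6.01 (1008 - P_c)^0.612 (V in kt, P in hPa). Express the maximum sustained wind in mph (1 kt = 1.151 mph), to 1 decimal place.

120.8 mph

ΔP = 1008 − 901 = 107 hPa.
V ≈ 6.01 × 107^0.612 = 6.01 × 17.458 ≈ 104.920 kt.
104.920 × 1.151 ≈ 120.76 mph → 120.8 mph.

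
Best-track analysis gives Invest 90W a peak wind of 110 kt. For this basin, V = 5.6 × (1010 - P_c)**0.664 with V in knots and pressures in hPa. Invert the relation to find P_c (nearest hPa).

ΔP = (V / 5.6)^(1/0.664) = (110/5.6)^1.506.
110/5.6 = 19.643; 19.643^1.506 ≈ 88.63 hPa.
P_c = 1010 − 88.63 = 921.37 ≈ 921 hPa.

921 hPa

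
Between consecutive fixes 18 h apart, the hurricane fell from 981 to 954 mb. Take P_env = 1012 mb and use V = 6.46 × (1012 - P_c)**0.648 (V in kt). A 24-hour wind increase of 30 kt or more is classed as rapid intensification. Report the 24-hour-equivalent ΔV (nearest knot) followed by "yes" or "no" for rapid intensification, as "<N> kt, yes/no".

40 kt, yes

V₁: ΔP = 31, V ≈ 6.46 × 31^0.648 ≈ 59.79 kt.
V₂: ΔP = 58, V ≈ 6.46 × 58^0.648 ≈ 89.73 kt.
ΔV over 18 h = 29.94 kt → 24 h equivalent = 29.94 × 24/18 ≈ 39.92 kt.
40 kt ≥ 30 kt ⇒ rapid intensification.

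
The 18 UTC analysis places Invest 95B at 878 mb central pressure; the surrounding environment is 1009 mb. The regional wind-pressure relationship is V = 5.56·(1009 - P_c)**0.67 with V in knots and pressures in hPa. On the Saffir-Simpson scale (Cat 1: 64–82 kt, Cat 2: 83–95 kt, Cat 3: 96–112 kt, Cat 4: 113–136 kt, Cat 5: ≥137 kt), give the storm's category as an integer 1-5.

ΔP = 1009 − 878 = 131 mb.
V ≈ 5.56 × 131^0.67 = 5.56 × 26.22 ≈ 146 kt.
146 kt falls in the Category 5 band.

5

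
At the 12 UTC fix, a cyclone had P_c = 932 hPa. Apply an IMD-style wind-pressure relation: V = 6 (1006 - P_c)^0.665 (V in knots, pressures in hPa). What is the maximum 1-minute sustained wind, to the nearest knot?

105 kt

ΔP = 1006 − 932 = 74 hPa.
74^0.665 ≈ 17.500.
V ≈ 6 × 17.500 ≈ 105.0 kt.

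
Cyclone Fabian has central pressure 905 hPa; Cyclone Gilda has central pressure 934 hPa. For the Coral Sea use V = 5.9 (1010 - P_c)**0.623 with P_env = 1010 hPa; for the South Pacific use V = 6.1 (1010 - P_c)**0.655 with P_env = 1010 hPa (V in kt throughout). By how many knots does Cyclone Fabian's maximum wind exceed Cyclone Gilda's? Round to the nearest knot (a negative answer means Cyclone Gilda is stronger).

3 kt

Cyclone Fabian: ΔP = 105; V ≈ 5.9 × 105^0.623 ≈ 107.16 kt.
Cyclone Gilda: ΔP = 76; V ≈ 6.1 × 76^0.655 ≈ 104.05 kt.
Difference ≈ 107.16 − 104.05 = 3.11 → 3 kt.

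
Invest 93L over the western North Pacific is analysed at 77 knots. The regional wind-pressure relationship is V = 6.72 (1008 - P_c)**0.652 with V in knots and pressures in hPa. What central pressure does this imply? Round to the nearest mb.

ΔP = (V / 6.72)^(1/0.652) = (77/6.72)^1.534.
77/6.72 = 11.458; 11.458^1.534 ≈ 42.11 mb.
P_c = 1008 − 42.11 = 965.89 ≈ 966 mb.

966 mb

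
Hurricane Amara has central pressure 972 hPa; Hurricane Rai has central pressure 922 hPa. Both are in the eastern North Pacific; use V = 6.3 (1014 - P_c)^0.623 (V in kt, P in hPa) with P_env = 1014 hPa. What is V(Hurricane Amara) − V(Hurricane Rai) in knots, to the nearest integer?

Hurricane Amara: ΔP = 42; V ≈ 6.3 × 42^0.623 ≈ 64.66 kt.
Hurricane Rai: ΔP = 92; V ≈ 6.3 × 92^0.623 ≈ 105.39 kt.
Difference ≈ 64.66 − 105.39 = -40.73 → -41 kt.

-41 kt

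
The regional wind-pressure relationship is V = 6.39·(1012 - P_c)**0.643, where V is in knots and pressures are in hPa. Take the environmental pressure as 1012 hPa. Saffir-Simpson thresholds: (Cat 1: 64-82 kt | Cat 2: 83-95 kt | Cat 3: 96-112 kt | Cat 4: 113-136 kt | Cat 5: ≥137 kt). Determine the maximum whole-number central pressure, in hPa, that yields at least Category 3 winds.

944 hPa

Category 3 begins at V = 96 kt.
Required ΔP = (96/6.39)^(1/0.643) = 15.023^1.555 ≈ 67.63 hPa.
P_c ≤ 1012 − 67.63 = 944.37, so the highest integer P_c is 944 hPa.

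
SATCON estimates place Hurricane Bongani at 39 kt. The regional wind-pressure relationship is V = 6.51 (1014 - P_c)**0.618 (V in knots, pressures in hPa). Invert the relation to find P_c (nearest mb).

996 mb

ΔP = (V / 6.51)^(1/0.618) = (39/6.51)^1.618.
39/6.51 = 5.991; 5.991^1.618 ≈ 18.12 mb.
P_c = 1014 − 18.12 = 995.88 ≈ 996 mb.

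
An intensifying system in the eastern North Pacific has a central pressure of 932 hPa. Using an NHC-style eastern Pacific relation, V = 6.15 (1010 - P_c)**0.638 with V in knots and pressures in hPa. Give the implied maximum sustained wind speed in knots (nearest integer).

99 kt

ΔP = 1010 − 932 = 78 hPa.
78^0.638 ≈ 16.112.
V ≈ 6.15 × 16.112 ≈ 99.1 kt.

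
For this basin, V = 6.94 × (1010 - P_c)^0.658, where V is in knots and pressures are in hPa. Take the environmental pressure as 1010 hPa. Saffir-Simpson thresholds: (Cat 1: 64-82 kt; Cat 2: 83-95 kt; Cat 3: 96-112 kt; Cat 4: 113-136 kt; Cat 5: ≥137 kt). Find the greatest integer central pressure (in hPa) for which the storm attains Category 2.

Category 2 begins at V = 83 kt.
Required ΔP = (83/6.94)^(1/0.658) = 11.960^1.520 ≈ 43.44 hPa.
P_c ≤ 1010 − 43.44 = 966.56, so the highest integer P_c is 966 hPa.

966 hPa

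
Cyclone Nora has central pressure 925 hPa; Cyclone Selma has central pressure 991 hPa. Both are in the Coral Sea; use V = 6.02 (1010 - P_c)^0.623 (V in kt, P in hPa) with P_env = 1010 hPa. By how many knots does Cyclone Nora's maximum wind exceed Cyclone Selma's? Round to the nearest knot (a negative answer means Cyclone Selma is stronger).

Cyclone Nora: ΔP = 85; V ≈ 6.02 × 85^0.623 ≈ 95.86 kt.
Cyclone Selma: ΔP = 19; V ≈ 6.02 × 19^0.623 ≈ 37.69 kt.
Difference ≈ 95.86 − 37.69 = 58.17 → 58 kt.

58 kt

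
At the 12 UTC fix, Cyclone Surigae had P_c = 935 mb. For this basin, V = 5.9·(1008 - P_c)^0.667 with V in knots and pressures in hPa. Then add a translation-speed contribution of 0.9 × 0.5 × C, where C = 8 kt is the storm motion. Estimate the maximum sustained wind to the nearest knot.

107 kt

ΔP = 1008 − 935 = 73 mb.
73^0.667 ≈ 17.492.
V ≈ 5.9 × 17.492 ≈ 103.2 kt.
Translation term: 0.9 × 0.5 × 8 = 3.6 kt.
Corrected V ≈ 106.8 kt → 107 kt.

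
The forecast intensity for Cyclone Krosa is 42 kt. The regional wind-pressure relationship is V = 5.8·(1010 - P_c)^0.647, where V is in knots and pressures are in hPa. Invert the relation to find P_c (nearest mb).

ΔP = (V / 5.8)^(1/0.647) = (42/5.8)^1.546.
42/5.8 = 7.241; 7.241^1.546 ≈ 21.33 mb.
P_c = 1010 − 21.33 = 988.67 ≈ 989 mb.

989 mb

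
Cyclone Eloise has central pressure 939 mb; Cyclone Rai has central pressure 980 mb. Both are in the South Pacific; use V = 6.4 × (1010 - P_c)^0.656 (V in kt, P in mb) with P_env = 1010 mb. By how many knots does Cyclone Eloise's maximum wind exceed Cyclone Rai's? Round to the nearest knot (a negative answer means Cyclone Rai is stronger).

45 kt

Cyclone Eloise: ΔP = 71; V ≈ 6.4 × 71^0.656 ≈ 104.86 kt.
Cyclone Rai: ΔP = 30; V ≈ 6.4 × 30^0.656 ≈ 59.59 kt.
Difference ≈ 104.86 − 59.59 = 45.27 → 45 kt.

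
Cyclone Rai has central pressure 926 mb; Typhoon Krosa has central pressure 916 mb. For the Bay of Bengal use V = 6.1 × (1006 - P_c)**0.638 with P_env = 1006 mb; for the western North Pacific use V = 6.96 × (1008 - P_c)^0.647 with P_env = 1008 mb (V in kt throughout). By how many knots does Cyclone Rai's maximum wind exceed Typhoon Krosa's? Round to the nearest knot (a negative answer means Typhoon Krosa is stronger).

Cyclone Rai: ΔP = 80; V ≈ 6.1 × 80^0.638 ≈ 99.89 kt.
Typhoon Krosa: ΔP = 92; V ≈ 6.96 × 92^0.647 ≈ 129.77 kt.
Difference ≈ 99.89 − 129.77 = -29.88 → -30 kt.

-30 kt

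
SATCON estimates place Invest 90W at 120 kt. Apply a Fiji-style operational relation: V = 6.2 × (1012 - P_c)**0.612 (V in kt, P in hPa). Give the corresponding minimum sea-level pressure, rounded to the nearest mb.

885 mb

ΔP = (V / 6.2)^(1/0.612) = (120/6.2)^1.634.
120/6.2 = 19.355; 19.355^1.634 ≈ 126.65 mb.
P_c = 1012 − 126.65 = 885.35 ≈ 885 mb.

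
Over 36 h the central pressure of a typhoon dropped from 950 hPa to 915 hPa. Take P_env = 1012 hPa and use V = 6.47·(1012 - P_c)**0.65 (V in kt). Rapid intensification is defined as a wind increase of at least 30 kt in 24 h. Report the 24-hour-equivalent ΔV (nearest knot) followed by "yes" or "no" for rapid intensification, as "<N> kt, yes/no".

21 kt, no

V₁: ΔP = 62, V ≈ 6.47 × 62^0.65 ≈ 94.61 kt.
V₂: ΔP = 97, V ≈ 6.47 × 97^0.65 ≈ 126.56 kt.
ΔV over 36 h = 31.95 kt → 24 h equivalent = 31.95 × 24/36 ≈ 21.30 kt.
21 kt < 30 kt ⇒ not rapid intensification.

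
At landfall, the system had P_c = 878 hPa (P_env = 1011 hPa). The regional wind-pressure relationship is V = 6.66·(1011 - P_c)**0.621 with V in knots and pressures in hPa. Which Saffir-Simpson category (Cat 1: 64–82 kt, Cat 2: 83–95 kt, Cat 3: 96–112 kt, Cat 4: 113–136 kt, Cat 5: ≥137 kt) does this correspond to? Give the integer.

5

ΔP = 1011 − 878 = 133 hPa.
V ≈ 6.66 × 133^0.621 = 6.66 × 20.84 ≈ 139 kt.
139 kt falls in the Category 5 band.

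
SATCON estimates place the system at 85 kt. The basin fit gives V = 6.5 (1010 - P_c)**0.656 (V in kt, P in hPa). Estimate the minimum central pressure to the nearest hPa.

960 hPa

ΔP = (V / 6.5)^(1/0.656) = (85/6.5)^1.524.
85/6.5 = 13.077; 13.077^1.524 ≈ 50.35 hPa.
P_c = 1010 − 50.35 = 959.65 ≈ 960 hPa.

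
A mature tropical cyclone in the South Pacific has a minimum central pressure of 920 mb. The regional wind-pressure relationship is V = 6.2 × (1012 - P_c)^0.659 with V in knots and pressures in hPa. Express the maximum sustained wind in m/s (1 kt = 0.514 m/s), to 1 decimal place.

ΔP = 1012 − 920 = 92 mb.
V ≈ 6.2 × 92^0.659 = 6.2 × 19.685 ≈ 122.047 kt.
122.047 × 0.514 ≈ 62.73 m/s → 62.7 m/s.

62.7 m/s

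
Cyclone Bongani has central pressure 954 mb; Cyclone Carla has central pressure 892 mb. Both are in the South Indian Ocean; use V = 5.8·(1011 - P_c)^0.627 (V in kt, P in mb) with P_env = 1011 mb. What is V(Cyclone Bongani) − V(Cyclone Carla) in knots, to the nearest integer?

Cyclone Bongani: ΔP = 57; V ≈ 5.8 × 57^0.627 ≈ 73.17 kt.
Cyclone Carla: ΔP = 119; V ≈ 5.8 × 119^0.627 ≈ 116.09 kt.
Difference ≈ 73.17 − 116.09 = -42.92 → -43 kt.

-43 kt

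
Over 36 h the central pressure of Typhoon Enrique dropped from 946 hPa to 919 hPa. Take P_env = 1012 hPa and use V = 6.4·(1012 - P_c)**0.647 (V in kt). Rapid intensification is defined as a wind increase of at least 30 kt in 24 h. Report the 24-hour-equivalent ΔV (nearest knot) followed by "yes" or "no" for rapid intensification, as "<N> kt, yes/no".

16 kt, no

V₁: ΔP = 66, V ≈ 6.4 × 66^0.647 ≈ 96.26 kt.
V₂: ΔP = 93, V ≈ 6.4 × 93^0.647 ≈ 120.17 kt.
ΔV over 36 h = 23.91 kt → 24 h equivalent = 23.91 × 24/36 ≈ 15.94 kt.
16 kt < 30 kt ⇒ not rapid intensification.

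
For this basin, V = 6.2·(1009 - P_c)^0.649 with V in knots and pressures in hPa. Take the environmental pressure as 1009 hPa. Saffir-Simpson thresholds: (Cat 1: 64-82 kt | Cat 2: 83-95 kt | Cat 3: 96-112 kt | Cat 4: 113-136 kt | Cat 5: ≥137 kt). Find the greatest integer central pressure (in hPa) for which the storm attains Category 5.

Category 5 begins at V = 137 kt.
Required ΔP = (137/6.2)^(1/0.649) = 22.097^1.541 ≈ 117.87 hPa.
P_c ≤ 1009 − 117.87 = 891.13, so the highest integer P_c is 891 hPa.

891 hPa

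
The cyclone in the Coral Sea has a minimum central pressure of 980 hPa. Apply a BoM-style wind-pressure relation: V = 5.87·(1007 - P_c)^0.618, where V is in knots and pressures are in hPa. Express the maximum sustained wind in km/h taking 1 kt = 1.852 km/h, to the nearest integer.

ΔP = 1007 − 980 = 27 hPa.
V ≈ 5.87 × 27^0.618 = 5.87 × 7.666 ≈ 45.001 kt.
45.001 × 1.852 ≈ 83.34 km/h → 83 km/h.

83 km/h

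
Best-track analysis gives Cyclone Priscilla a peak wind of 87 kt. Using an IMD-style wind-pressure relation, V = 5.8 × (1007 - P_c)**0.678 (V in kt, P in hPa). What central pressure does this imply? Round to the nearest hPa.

ΔP = (V / 5.8)^(1/0.678) = (87/5.8)^1.475.
87/5.8 = 15.000; 15.000^1.475 ≈ 54.28 hPa.
P_c = 1007 − 54.28 = 952.72 ≈ 953 hPa.

953 hPa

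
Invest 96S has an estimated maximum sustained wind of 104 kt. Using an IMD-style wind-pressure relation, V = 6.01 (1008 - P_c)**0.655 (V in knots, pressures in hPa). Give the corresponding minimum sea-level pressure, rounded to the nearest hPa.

930 hPa

ΔP = (V / 6.01)^(1/0.655) = (104/6.01)^1.527.
104/6.01 = 17.304; 17.304^1.527 ≈ 77.68 hPa.
P_c = 1008 − 77.68 = 930.32 ≈ 930 hPa.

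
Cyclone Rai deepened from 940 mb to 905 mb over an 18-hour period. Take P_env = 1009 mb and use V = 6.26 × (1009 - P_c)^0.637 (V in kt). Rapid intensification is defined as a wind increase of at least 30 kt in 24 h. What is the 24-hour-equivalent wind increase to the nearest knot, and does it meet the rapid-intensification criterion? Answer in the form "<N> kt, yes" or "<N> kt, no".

V₁: ΔP = 69, V ≈ 6.26 × 69^0.637 ≈ 92.88 kt.
V₂: ΔP = 104, V ≈ 6.26 × 104^0.637 ≈ 120.62 kt.
ΔV over 18 h = 27.74 kt → 24 h equivalent = 27.74 × 24/18 ≈ 36.99 kt.
37 kt ≥ 30 kt ⇒ rapid intensification.

37 kt, yes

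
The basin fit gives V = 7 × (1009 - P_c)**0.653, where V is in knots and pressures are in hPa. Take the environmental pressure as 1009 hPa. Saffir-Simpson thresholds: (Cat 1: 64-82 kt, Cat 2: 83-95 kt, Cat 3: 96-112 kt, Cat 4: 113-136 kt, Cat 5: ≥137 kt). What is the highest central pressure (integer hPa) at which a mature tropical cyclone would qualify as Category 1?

979 hPa

Category 1 begins at V = 64 kt.
Required ΔP = (64/7)^(1/0.653) = 9.143^1.531 ≈ 29.63 hPa.
P_c ≤ 1009 − 29.63 = 979.37, so the highest integer P_c is 979 hPa.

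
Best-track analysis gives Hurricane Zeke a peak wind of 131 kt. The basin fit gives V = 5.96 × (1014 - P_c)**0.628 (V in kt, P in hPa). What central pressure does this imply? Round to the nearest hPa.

ΔP = (V / 5.96)^(1/0.628) = (131/5.96)^1.592.
131/5.96 = 21.980; 21.980^1.592 ≈ 137.08 hPa.
P_c = 1014 − 137.08 = 876.92 ≈ 877 hPa.

877 hPa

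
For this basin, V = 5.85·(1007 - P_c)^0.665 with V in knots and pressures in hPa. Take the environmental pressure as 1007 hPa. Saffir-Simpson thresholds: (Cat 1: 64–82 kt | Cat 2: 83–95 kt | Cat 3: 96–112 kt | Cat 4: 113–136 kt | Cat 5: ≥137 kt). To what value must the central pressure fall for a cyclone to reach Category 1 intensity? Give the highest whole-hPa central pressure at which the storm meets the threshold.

970 hPa

Category 1 begins at V = 64 kt.
Required ΔP = (64/5.85)^(1/0.665) = 10.940^1.504 ≈ 36.51 hPa.
P_c ≤ 1007 − 36.51 = 970.49, so the highest integer P_c is 970 hPa.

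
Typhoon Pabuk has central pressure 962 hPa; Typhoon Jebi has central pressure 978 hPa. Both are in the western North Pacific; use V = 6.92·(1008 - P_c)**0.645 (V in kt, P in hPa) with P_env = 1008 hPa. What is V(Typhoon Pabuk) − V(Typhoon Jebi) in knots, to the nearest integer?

Typhoon Pabuk: ΔP = 46; V ≈ 6.92 × 46^0.645 ≈ 81.77 kt.
Typhoon Jebi: ΔP = 30; V ≈ 6.92 × 30^0.645 ≈ 62.07 kt.
Difference ≈ 81.77 − 62.07 = 19.70 → 20 kt.

20 kt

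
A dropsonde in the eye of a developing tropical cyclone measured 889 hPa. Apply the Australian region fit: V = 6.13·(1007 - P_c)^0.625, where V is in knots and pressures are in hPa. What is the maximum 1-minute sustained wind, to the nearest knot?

ΔP = 1007 − 889 = 118 hPa.
118^0.625 ≈ 19.721.
V ≈ 6.13 × 19.721 ≈ 120.9 kt.

121 kt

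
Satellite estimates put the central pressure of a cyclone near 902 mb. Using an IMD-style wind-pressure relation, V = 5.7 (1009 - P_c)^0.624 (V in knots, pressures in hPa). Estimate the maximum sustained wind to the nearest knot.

ΔP = 1009 − 902 = 107 mb.
107^0.624 ≈ 18.464.
V ≈ 5.7 × 18.464 ≈ 105.2 kt.

105 kt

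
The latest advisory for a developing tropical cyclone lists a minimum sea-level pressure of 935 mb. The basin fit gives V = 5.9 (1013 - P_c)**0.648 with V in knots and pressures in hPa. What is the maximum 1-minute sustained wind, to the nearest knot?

99 kt

ΔP = 1013 − 935 = 78 mb.
78^0.648 ≈ 16.830.
V ≈ 5.9 × 16.830 ≈ 99.3 kt.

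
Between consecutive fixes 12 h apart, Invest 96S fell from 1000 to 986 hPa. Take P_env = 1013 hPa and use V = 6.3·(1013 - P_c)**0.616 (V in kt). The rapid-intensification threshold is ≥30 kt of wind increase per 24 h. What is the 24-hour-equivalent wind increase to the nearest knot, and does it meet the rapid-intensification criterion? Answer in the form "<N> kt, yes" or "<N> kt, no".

35 kt, yes

V₁: ΔP = 13, V ≈ 6.3 × 13^0.616 ≈ 30.59 kt.
V₂: ΔP = 27, V ≈ 6.3 × 27^0.616 ≈ 47.98 kt.
ΔV over 12 h = 17.39 kt → 24 h equivalent = 17.39 × 24/12 ≈ 34.78 kt.
35 kt ≥ 30 kt ⇒ rapid intensification.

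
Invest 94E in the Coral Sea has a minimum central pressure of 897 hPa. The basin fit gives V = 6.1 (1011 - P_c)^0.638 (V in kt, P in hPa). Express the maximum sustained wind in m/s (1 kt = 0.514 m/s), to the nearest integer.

64 m/s

ΔP = 1011 − 897 = 114 hPa.
V ≈ 6.1 × 114^0.638 = 6.1 × 20.526 ≈ 125.209 kt.
125.209 × 0.514 ≈ 64.36 m/s → 64 m/s.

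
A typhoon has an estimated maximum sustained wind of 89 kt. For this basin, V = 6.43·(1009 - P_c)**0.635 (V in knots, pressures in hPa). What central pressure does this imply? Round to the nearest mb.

946 mb

ΔP = (V / 6.43)^(1/0.635) = (89/6.43)^1.575.
89/6.43 = 13.841; 13.841^1.575 ≈ 62.68 mb.
P_c = 1009 − 62.68 = 946.32 ≈ 946 mb.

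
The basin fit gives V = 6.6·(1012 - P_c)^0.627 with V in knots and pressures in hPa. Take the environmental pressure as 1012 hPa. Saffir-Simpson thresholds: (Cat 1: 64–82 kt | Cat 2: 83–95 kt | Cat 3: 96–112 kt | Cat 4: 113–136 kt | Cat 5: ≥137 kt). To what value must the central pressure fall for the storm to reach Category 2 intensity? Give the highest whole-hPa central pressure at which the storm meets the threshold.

955 hPa

Category 2 begins at V = 83 kt.
Required ΔP = (83/6.6)^(1/0.627) = 12.576^1.595 ≈ 56.71 hPa.
P_c ≤ 1012 − 56.71 = 955.29, so the highest integer P_c is 955 hPa.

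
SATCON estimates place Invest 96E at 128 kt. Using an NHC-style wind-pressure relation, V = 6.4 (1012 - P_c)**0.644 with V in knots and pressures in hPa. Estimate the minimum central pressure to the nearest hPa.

907 hPa

ΔP = (V / 6.4)^(1/0.644) = (128/6.4)^1.553.
128/6.4 = 20.000; 20.000^1.553 ≈ 104.77 hPa.
P_c = 1012 − 104.77 = 907.23 ≈ 907 hPa.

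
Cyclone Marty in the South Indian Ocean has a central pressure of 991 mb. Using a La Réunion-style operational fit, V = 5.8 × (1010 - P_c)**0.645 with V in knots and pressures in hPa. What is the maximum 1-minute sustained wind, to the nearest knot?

39 kt

ΔP = 1010 − 991 = 19 mb.
19^0.645 ≈ 6.680.
V ≈ 5.8 × 6.680 ≈ 38.7 kt.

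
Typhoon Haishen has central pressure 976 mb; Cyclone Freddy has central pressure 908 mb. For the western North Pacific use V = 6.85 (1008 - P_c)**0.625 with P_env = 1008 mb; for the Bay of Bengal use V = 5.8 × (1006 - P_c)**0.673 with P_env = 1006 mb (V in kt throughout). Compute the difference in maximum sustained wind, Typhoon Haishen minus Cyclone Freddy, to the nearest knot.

Typhoon Haishen: ΔP = 32; V ≈ 6.85 × 32^0.625 ≈ 59.76 kt.
Cyclone Freddy: ΔP = 98; V ≈ 5.8 × 98^0.673 ≈ 126.92 kt.
Difference ≈ 59.76 − 126.92 = -67.16 → -67 kt.

-67 kt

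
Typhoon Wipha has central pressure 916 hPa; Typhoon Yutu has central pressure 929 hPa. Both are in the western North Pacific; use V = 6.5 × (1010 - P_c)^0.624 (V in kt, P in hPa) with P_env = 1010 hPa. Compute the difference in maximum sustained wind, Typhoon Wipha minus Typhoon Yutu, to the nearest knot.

Typhoon Wipha: ΔP = 94; V ≈ 6.5 × 94^0.624 ≈ 110.70 kt.
Typhoon Yutu: ΔP = 81; V ≈ 6.5 × 81^0.624 ≈ 100.88 kt.
Difference ≈ 110.70 − 100.88 = 9.82 → 10 kt.

10 kt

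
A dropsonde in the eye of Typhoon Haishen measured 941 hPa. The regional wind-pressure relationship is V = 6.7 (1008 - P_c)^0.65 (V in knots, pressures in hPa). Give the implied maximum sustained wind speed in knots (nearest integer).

ΔP = 1008 − 941 = 67 hPa.
67^0.65 ≈ 15.380.
V ≈ 6.7 × 15.380 ≈ 103.0 kt.

103 kt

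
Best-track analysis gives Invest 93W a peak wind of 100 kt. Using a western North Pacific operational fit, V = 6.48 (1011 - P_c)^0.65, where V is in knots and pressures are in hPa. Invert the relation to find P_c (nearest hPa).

944 hPa

ΔP = (V / 6.48)^(1/0.65) = (100/6.48)^1.538.
100/6.48 = 15.432; 15.432^1.538 ≈ 67.35 hPa.
P_c = 1011 − 67.35 = 943.65 ≈ 944 hPa.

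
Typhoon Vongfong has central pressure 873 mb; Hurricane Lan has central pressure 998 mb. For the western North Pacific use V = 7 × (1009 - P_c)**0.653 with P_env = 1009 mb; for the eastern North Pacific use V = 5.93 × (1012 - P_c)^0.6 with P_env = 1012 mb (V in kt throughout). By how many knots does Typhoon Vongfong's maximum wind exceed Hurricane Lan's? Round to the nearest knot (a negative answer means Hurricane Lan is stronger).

Typhoon Vongfong: ΔP = 136; V ≈ 7 × 136^0.653 ≈ 173.10 kt.
Hurricane Lan: ΔP = 14; V ≈ 5.93 × 14^0.6 ≈ 28.89 kt.
Difference ≈ 173.10 − 28.89 = 144.21 → 144 kt.

144 kt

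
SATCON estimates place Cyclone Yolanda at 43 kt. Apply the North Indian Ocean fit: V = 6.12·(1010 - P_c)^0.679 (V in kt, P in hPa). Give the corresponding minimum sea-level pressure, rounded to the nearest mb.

992 mb

ΔP = (V / 6.12)^(1/0.679) = (43/6.12)^1.473.
43/6.12 = 7.026; 7.026^1.473 ≈ 17.66 mb.
P_c = 1010 − 17.66 = 992.34 ≈ 992 mb.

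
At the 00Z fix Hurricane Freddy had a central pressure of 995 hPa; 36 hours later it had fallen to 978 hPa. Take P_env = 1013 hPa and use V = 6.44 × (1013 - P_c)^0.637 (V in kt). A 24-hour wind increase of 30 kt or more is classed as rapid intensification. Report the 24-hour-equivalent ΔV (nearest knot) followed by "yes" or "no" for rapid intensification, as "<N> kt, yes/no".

V₁: ΔP = 18, V ≈ 6.44 × 18^0.637 ≈ 40.60 kt.
V₂: ΔP = 35, V ≈ 6.44 × 35^0.637 ≈ 62.01 kt.
ΔV over 36 h = 21.41 kt → 24 h equivalent = 21.41 × 24/36 ≈ 14.27 kt.
14 kt < 30 kt ⇒ not rapid intensification.

14 kt, no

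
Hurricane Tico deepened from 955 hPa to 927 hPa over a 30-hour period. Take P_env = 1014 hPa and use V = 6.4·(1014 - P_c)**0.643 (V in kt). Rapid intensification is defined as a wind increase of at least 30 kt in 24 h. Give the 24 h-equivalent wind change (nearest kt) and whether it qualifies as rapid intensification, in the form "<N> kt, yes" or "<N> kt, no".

20 kt, no

V₁: ΔP = 59, V ≈ 6.4 × 59^0.643 ≈ 88.07 kt.
V₂: ΔP = 87, V ≈ 6.4 × 87^0.643 ≈ 113.06 kt.
ΔV over 30 h = 24.99 kt → 24 h equivalent = 24.99 × 24/30 ≈ 19.99 kt.
20 kt < 30 kt ⇒ not rapid intensification.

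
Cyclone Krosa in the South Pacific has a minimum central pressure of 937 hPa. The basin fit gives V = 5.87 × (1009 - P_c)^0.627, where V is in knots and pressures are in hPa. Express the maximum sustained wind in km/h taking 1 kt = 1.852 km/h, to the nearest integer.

159 km/h

ΔP = 1009 − 937 = 72 hPa.
V ≈ 5.87 × 72^0.627 = 5.87 × 14.607 ≈ 85.740 kt.
85.740 × 1.852 ≈ 158.79 km/h → 159 km/h.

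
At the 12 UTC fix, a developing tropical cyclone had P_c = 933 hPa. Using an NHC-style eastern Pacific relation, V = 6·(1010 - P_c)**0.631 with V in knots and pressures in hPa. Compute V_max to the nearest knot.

93 kt

ΔP = 1010 − 933 = 77 hPa.
77^0.631 ≈ 15.502.
V ≈ 6 × 15.502 ≈ 93.0 kt.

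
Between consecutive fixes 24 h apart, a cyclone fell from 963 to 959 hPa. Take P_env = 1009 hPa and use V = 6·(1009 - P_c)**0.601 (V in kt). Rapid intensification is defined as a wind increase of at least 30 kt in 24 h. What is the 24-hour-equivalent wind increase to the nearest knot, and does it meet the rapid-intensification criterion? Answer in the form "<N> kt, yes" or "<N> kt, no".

3 kt, no

V₁: ΔP = 46, V ≈ 6 × 46^0.601 ≈ 59.91 kt.
V₂: ΔP = 50, V ≈ 6 × 50^0.601 ≈ 62.98 kt.
ΔV over 24 h = 3.07 kt → 24 h equivalent = 3.07 × 24/24 ≈ 3.07 kt.
3 kt < 30 kt ⇒ not rapid intensification.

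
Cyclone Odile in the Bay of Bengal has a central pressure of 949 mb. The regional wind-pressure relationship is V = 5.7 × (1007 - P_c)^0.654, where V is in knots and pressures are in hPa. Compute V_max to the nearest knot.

ΔP = 1007 − 949 = 58 mb.
58^0.654 ≈ 14.233.
V ≈ 5.7 × 14.233 ≈ 81.1 kt.

81 kt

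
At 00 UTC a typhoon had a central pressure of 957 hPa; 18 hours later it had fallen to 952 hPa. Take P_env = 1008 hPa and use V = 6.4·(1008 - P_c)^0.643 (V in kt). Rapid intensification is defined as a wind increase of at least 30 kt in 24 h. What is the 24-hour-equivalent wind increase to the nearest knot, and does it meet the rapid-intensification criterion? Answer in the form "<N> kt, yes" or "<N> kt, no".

V₁: ΔP = 51, V ≈ 6.4 × 51^0.643 ≈ 80.20 kt.
V₂: ΔP = 56, V ≈ 6.4 × 56^0.643 ≈ 85.17 kt.
ΔV over 18 h = 4.97 kt → 24 h equivalent = 4.97 × 24/18 ≈ 6.63 kt.
7 kt < 30 kt ⇒ not rapid intensification.

7 kt, no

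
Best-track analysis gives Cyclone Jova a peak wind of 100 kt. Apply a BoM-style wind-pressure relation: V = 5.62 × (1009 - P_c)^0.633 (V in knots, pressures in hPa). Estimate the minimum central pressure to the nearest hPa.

ΔP = (V / 5.62)^(1/0.633) = (100/5.62)^1.580.
100/5.62 = 17.794; 17.794^1.580 ≈ 94.44 hPa.
P_c = 1009 − 94.44 = 914.56 ≈ 915 hPa.

915 hPa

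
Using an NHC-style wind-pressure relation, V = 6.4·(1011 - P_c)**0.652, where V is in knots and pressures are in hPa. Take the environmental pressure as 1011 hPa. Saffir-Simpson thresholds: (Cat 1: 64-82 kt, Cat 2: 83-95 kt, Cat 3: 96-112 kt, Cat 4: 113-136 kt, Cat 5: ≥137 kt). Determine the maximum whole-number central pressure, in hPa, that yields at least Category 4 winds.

Category 4 begins at V = 113 kt.
Required ΔP = (113/6.4)^(1/0.652) = 17.656^1.534 ≈ 81.74 hPa.
P_c ≤ 1011 − 81.74 = 929.26, so the highest integer P_c is 929 hPa.

929 hPa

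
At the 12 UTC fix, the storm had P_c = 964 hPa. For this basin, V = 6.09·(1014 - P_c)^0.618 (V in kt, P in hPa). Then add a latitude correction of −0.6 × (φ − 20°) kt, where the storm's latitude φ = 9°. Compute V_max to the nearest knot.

75 kt

ΔP = 1014 − 964 = 50 hPa.
50^0.618 ≈ 11.219.
V ≈ 6.09 × 11.219 ≈ 68.3 kt.
Latitude correction: −0.6 × (9 − 20) = 6.6 kt.
Corrected V ≈ 74.9 kt → 75 kt.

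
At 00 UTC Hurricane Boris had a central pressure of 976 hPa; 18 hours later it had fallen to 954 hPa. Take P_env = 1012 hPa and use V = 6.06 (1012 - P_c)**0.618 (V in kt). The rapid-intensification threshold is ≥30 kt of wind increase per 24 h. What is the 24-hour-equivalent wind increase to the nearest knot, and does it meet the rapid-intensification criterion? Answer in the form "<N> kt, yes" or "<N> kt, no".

V₁: ΔP = 36, V ≈ 6.06 × 36^0.618 ≈ 55.50 kt.
V₂: ΔP = 58, V ≈ 6.06 × 58^0.618 ≈ 74.52 kt.
ΔV over 18 h = 19.02 kt → 24 h equivalent = 19.02 × 24/18 ≈ 25.36 kt.
25 kt < 30 kt ⇒ not rapid intensification.

25 kt, no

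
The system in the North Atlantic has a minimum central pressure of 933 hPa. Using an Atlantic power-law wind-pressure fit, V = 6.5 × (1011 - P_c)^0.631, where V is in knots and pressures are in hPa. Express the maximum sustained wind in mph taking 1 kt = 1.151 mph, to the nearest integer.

117 mph

ΔP = 1011 − 933 = 78 hPa.
V ≈ 6.5 × 78^0.631 = 6.5 × 15.628 ≈ 101.584 kt.
101.584 × 1.151 ≈ 116.92 mph → 117 mph.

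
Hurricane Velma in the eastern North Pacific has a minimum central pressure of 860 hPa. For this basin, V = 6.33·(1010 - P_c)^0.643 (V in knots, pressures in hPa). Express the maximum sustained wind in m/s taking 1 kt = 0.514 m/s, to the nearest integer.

82 m/s

ΔP = 1010 − 860 = 150 hPa.
V ≈ 6.33 × 150^0.643 = 6.33 × 25.074 ≈ 158.720 kt.
158.720 × 0.514 ≈ 81.58 m/s → 82 m/s.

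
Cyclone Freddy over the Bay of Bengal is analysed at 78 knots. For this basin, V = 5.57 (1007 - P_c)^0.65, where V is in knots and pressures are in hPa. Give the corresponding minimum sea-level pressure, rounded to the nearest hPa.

ΔP = (V / 5.57)^(1/0.65) = (78/5.57)^1.538.
78/5.57 = 14.004; 14.004^1.538 ≈ 58.00 hPa.
P_c = 1007 − 58.00 = 949.00 ≈ 949 hPa.

949 hPa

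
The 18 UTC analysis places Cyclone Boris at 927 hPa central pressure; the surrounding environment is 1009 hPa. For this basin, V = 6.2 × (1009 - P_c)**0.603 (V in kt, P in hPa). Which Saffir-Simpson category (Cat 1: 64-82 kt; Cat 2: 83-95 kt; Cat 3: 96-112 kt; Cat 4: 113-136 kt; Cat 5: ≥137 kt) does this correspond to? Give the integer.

2

ΔP = 1009 − 927 = 82 hPa.
V ≈ 6.2 × 82^0.603 = 6.2 × 14.26 ≈ 88 kt.
88 kt falls in the Category 2 band.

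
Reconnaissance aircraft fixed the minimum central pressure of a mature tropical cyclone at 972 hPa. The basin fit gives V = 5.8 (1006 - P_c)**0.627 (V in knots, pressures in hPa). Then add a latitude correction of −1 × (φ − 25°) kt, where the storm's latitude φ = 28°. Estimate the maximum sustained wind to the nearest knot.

50 kt

ΔP = 1006 − 972 = 34 hPa.
34^0.627 ≈ 9.125.
V ≈ 5.8 × 9.125 ≈ 52.9 kt.
Latitude correction: −1 × (28 − 25) = -3 kt.
Corrected V ≈ 49.9 kt → 50 kt.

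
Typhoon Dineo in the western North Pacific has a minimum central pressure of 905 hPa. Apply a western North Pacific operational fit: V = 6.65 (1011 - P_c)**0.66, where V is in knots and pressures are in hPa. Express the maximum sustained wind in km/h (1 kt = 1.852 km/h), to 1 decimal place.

267.4 km/h

ΔP = 1011 − 905 = 106 hPa.
V ≈ 6.65 × 106^0.66 = 6.65 × 21.712 ≈ 144.385 kt.
144.385 × 1.852 ≈ 267.40 km/h → 267.4 km/h.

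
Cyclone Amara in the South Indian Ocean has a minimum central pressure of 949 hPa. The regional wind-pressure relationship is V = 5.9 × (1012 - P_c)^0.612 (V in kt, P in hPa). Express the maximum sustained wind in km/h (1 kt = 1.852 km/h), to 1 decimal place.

137.9 km/h

ΔP = 1012 − 949 = 63 hPa.
V ≈ 5.9 × 63^0.612 = 5.9 × 12.624 ≈ 74.482 kt.
74.482 × 1.852 ≈ 137.94 km/h → 137.9 km/h.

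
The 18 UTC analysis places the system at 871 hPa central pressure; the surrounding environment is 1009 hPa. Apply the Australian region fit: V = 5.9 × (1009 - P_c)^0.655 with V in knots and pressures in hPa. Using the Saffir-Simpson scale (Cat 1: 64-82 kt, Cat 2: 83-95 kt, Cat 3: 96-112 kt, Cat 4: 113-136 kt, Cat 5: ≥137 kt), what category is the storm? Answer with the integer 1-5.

5

ΔP = 1009 − 871 = 138 hPa.
V ≈ 5.9 × 138^0.655 = 5.9 × 25.21 ≈ 149 kt.
149 kt falls in the Category 5 band.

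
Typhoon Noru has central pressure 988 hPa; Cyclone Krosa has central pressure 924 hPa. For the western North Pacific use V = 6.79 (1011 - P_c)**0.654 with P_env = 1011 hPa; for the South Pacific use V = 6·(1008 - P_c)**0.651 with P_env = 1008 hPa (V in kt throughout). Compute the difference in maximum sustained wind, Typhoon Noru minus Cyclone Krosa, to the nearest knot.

Typhoon Noru: ΔP = 23; V ≈ 6.79 × 23^0.654 ≈ 52.78 kt.
Cyclone Krosa: ΔP = 84; V ≈ 6 × 84^0.651 ≈ 107.36 kt.
Difference ≈ 52.78 − 107.36 = -54.58 → -55 kt.

-55 kt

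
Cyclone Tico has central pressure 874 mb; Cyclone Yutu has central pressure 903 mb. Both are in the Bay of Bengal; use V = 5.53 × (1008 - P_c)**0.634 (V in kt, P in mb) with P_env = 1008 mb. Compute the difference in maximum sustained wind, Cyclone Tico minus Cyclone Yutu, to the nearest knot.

18 kt

Cyclone Tico: ΔP = 134; V ≈ 5.53 × 134^0.634 ≈ 123.40 kt.
Cyclone Yutu: ΔP = 105; V ≈ 5.53 × 105^0.634 ≈ 105.72 kt.
Difference ≈ 123.40 − 105.72 = 17.68 → 18 kt.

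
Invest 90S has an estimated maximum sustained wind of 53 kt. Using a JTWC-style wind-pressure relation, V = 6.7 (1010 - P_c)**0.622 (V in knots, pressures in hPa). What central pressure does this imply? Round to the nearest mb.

ΔP = (V / 6.7)^(1/0.622) = (53/6.7)^1.608.
53/6.7 = 7.910; 7.910^1.608 ≈ 27.80 mb.
P_c = 1010 − 27.80 = 982.20 ≈ 982 mb.

982 mb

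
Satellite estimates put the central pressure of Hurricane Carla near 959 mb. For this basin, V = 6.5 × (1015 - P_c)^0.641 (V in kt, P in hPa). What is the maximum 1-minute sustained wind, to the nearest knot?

86 kt

ΔP = 1015 − 959 = 56 mb.
56^0.641 ≈ 13.200.
V ≈ 6.5 × 13.200 ≈ 85.8 kt.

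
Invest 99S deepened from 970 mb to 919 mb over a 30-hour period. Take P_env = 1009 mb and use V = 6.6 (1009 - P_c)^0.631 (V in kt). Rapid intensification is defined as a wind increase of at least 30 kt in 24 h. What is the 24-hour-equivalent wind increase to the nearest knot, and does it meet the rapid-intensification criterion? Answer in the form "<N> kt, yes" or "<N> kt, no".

37 kt, yes

V₁: ΔP = 39, V ≈ 6.6 × 39^0.631 ≈ 66.60 kt.
V₂: ΔP = 90, V ≈ 6.6 × 90^0.631 ≈ 112.89 kt.
ΔV over 30 h = 46.29 kt → 24 h equivalent = 46.29 × 24/30 ≈ 37.03 kt.
37 kt ≥ 30 kt ⇒ rapid intensification.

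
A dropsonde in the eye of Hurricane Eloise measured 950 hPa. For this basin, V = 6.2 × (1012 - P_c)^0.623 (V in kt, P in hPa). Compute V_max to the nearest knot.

81 kt

ΔP = 1012 − 950 = 62 hPa.
62^0.623 ≈ 13.082.
V ≈ 6.2 × 13.082 ≈ 81.1 kt.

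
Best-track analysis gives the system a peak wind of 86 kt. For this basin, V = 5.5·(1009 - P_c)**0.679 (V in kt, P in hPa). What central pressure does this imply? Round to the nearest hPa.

ΔP = (V / 5.5)^(1/0.679) = (86/5.5)^1.473.
86/5.5 = 15.636; 15.636^1.473 ≈ 57.37 hPa.
P_c = 1009 − 57.37 = 951.63 ≈ 952 hPa.

952 hPa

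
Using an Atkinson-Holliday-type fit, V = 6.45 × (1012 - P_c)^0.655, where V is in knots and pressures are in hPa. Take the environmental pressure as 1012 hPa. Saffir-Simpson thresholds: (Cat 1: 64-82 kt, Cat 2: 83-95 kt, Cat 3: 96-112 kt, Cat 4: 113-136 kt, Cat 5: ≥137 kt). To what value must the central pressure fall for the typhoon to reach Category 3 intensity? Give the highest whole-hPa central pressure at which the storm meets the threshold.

Category 3 begins at V = 96 kt.
Required ΔP = (96/6.45)^(1/0.655) = 14.884^1.527 ≈ 61.72 hPa.
P_c ≤ 1012 − 61.72 = 950.28, so the highest integer P_c is 950 hPa.

950 hPa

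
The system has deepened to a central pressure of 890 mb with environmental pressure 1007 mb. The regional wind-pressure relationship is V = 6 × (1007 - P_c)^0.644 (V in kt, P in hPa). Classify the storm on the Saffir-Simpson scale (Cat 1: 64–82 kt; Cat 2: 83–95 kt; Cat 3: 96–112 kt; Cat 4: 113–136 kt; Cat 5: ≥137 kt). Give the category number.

ΔP = 1007 − 890 = 117 mb.
V ≈ 6 × 117^0.644 = 6 × 21.47 ≈ 129 kt.
129 kt falls in the Category 4 band.

4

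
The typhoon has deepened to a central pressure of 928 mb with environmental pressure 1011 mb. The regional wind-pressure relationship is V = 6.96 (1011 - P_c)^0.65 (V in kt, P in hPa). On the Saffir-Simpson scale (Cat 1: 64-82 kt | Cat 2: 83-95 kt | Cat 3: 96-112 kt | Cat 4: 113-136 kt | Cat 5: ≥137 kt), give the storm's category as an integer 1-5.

ΔP = 1011 − 928 = 83 mb.
V ≈ 6.96 × 83^0.65 = 6.96 × 17.68 ≈ 123 kt.
123 kt falls in the Category 4 band.

4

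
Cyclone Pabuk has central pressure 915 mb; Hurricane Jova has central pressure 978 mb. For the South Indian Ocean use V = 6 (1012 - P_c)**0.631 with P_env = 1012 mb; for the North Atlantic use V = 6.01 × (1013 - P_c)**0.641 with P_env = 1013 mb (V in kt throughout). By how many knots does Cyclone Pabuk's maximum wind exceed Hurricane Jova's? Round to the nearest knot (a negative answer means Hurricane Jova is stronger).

49 kt

Cyclone Pabuk: ΔP = 97; V ≈ 6 × 97^0.631 ≈ 107.60 kt.
Hurricane Jova: ΔP = 35; V ≈ 6.01 × 35^0.641 ≈ 58.70 kt.
Difference ≈ 107.60 − 58.70 = 48.90 → 49 kt.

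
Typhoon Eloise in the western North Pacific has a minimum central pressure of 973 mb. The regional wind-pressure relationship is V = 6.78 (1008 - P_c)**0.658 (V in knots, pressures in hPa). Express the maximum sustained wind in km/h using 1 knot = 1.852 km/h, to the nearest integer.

130 km/h

ΔP = 1008 − 973 = 35 mb.
V ≈ 6.78 × 35^0.658 = 6.78 × 10.375 ≈ 70.344 kt.
70.344 × 1.852 ≈ 130.28 km/h → 130 km/h.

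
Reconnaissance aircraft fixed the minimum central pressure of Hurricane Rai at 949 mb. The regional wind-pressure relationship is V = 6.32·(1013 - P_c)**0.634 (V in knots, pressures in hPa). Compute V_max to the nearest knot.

ΔP = 1013 − 949 = 64 mb.
64^0.634 ≈ 13.967.
V ≈ 6.32 × 13.967 ≈ 88.3 kt.

88 kt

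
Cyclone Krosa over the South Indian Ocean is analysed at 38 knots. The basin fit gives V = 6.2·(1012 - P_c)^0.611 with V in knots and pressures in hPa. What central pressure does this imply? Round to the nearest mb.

993 mb

ΔP = (V / 6.2)^(1/0.611) = (38/6.2)^1.637.
38/6.2 = 6.129; 6.129^1.637 ≈ 19.44 mb.
P_c = 1012 − 19.44 = 992.56 ≈ 993 mb.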